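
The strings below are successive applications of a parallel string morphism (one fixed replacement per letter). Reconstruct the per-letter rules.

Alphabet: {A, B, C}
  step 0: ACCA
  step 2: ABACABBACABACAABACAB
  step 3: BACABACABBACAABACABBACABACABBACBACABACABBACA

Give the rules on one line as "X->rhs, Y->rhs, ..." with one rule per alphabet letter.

A->BAC, B->A, C->AB

  step 2 ⇒ step 3: ABACABBACABACAABACAB ⇒ BAC·A·BAC·AB·BAC·A·A·BAC·AB·BAC·A·BAC·AB·BAC·BAC·A·BAC·AB·BAC·A
    A ↦ BAC
    B ↦ A
    C ↦ AB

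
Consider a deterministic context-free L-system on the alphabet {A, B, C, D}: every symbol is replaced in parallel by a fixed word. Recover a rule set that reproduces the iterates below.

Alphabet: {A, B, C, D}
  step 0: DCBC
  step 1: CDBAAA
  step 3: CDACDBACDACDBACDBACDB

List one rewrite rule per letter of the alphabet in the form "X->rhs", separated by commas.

A->CD, B->A, C->A, D->CDB

  step 0 ⇒ step 1: DCBC ⇒ CDB·A·A·A
    B ↦ A
    C ↦ A
    D ↦ CDB
    A ↦ CD  (constrained at step 1)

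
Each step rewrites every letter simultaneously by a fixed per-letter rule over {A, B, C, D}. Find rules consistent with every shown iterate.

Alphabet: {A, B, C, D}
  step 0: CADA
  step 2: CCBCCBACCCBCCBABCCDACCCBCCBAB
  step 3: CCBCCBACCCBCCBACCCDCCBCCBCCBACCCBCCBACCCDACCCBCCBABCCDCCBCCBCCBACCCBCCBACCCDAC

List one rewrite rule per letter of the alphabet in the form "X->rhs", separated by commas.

A->CCD, B->AC, C->CCB, D->AB

  step 2 ⇒ step 3: CCBCCBACCCBCCBABCCDACCCBCCBAB ⇒ CCB·CCB·AC·CCB·CCB·AC·CCD·CCB·CCB·CCB·AC·CCB·CCB·AC·CCD·AC·CCB·CCB·AB·CCD·CCB·CCB·CCB·AC·CCB·CCB·AC·CCD·AC
    A ↦ CCD
    B ↦ AC
    C ↦ CCB
    D ↦ AB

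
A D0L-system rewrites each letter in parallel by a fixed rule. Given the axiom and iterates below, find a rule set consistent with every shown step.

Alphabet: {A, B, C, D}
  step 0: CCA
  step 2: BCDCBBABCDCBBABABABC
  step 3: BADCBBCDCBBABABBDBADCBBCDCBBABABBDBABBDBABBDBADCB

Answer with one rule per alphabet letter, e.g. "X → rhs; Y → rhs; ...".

  step 2 ⇒ step 3: BCDCBBABCDCBBABABABC ⇒ BA·DCB·BC·DCB·BA·BA·BBD·BA·DCB·BC·DCB·BA·BA·BBD·BA·BBD·BA·BBD·BA·DCB
    A ↦ BBD
    B ↦ BA
    C ↦ DCB
    D ↦ BC

A->BBD, B->BA, C->DCB, D->BC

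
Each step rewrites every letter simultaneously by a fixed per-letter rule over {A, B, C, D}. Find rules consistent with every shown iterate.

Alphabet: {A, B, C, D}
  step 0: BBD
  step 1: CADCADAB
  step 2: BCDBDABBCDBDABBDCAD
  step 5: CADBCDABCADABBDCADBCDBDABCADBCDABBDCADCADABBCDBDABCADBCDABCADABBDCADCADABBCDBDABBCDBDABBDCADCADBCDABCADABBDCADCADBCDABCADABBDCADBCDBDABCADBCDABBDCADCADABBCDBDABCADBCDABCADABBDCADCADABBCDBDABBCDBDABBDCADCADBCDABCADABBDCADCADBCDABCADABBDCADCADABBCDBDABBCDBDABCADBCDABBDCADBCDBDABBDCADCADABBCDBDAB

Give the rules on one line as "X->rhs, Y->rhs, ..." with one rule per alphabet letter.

A->BD, B->CAD, C->BCD, D->AB

  step 1 ⇒ step 2: CADCADAB ⇒ BCD·BD·AB·BCD·BD·AB·BD·CAD
    A ↦ BD
    B ↦ CAD
    C ↦ BCD
    D ↦ AB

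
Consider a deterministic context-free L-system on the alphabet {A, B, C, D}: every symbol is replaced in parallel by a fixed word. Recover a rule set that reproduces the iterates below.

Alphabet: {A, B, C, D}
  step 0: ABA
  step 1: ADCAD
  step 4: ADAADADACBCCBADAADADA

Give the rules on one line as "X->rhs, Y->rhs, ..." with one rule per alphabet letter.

  step 0 ⇒ step 1: ABA ⇒ AD·C·AD
    A ↦ AD
    B ↦ C
    C ↦ CB  (constrained at step 1)
    D ↦ A  (constrained at step 1)

A->AD, B->C, C->CB, D->A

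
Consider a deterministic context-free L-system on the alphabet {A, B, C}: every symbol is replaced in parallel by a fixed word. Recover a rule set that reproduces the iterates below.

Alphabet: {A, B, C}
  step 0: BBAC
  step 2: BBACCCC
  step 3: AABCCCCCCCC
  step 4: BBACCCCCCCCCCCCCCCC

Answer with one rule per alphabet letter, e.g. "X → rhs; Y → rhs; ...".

  step 3 ⇒ step 4: AABCCCCCCCC ⇒ B·B·A·CC·CC·CC·CC·CC·CC·CC·CC
    A ↦ B
    B ↦ A
    C ↦ CC

A->B, B->A, C->CC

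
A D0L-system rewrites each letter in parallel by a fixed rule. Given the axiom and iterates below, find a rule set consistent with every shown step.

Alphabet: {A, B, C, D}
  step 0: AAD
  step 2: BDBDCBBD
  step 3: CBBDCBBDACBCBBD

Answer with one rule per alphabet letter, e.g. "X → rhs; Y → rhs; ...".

A->D, B->CB, C->A, D->BD

  step 2 ⇒ step 3: BDBDCBBD ⇒ CB·BD·CB·BD·A·CB·CB·BD
    B ↦ CB
    C ↦ A
    D ↦ BD
    A ↦ D  (constrained at step 0)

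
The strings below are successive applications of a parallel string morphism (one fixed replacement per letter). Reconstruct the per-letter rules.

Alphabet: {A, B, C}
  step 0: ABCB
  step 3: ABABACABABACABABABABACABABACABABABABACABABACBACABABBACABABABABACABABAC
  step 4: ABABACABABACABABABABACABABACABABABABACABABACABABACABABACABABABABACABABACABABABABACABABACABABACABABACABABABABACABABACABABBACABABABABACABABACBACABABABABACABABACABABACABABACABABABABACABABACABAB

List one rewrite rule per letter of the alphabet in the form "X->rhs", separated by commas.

A->ABA, B->BAC, C->B

  step 3 ⇒ step 4: ABABACABABACABABABABACABABACABABABABACABABACBACABABBACABABABABACABABAC ⇒ ABA·BAC·ABA·BAC·ABA·B·ABA·BAC·ABA·BAC·ABA·B·ABA·BAC·ABA·BAC·ABA·BAC·ABA·BAC·ABA·B·ABA·BAC·ABA·BAC·ABA·B·ABA·BAC·ABA·BAC·ABA·BAC·ABA·BAC·ABA·B·ABA·BAC·ABA·BAC·ABA·B·BAC·ABA·B·ABA·BAC·ABA·BAC·BAC·ABA·B·ABA·BAC·ABA·BAC·ABA·BAC·ABA·BAC·ABA·B·ABA·BAC·ABA·BAC·ABA·B
    A ↦ ABA
    B ↦ BAC
    C ↦ B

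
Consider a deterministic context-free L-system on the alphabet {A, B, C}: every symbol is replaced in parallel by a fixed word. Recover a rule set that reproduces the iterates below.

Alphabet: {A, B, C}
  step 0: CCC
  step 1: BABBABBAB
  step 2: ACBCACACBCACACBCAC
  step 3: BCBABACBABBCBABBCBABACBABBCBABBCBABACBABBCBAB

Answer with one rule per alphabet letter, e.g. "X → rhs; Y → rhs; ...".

  step 2 ⇒ step 3: ACBCACACBCACACBCAC ⇒ BC·BAB·AC·BAB·BC·BAB·BC·BAB·AC·BAB·BC·BAB·BC·BAB·AC·BAB·BC·BAB
    A ↦ BC
    B ↦ AC
    C ↦ BAB

A->BC, B->AC, C->BAB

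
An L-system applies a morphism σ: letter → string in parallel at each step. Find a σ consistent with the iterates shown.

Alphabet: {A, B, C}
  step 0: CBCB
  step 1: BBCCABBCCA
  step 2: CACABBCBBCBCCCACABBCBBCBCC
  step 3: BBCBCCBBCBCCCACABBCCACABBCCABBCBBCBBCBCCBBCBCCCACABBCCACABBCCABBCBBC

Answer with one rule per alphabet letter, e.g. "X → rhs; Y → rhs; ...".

A->BCC, B->CA, C->BBC

  step 2 ⇒ step 3: CACABBCBBCBCCCACABBCBBCBCC ⇒ BBC·BCC·BBC·BCC·CA·CA·BBC·CA·CA·BBC·CA·BBC·BBC·BBC·BCC·BBC·BCC·CA·CA·BBC·CA·CA·BBC·CA·BBC·BBC
    A ↦ BCC
    B ↦ CA
    C ↦ BBC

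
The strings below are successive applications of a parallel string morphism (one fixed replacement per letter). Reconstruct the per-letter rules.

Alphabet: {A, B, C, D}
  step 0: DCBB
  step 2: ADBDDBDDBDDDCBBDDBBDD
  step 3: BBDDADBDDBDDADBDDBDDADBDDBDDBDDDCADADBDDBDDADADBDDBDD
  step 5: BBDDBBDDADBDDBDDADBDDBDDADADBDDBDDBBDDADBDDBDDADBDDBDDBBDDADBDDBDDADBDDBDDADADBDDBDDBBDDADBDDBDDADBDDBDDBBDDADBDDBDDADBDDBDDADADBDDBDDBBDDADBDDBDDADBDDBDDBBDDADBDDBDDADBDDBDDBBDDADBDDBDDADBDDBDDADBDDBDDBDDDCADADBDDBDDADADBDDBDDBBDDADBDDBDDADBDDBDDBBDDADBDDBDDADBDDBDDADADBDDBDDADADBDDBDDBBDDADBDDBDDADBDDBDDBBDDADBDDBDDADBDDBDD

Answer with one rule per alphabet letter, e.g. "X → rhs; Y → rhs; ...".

A->B, B->AD, C->DC, D->BDD

  step 2 ⇒ step 3: ADBDDBDDBDDDCBBDDBBDD ⇒ B·BDD·AD·BDD·BDD·AD·BDD·BDD·AD·BDD·BDD·BDD·DC·AD·AD·BDD·BDD·AD·AD·BDD·BDD
    A ↦ B
    B ↦ AD
    C ↦ DC
    D ↦ BDD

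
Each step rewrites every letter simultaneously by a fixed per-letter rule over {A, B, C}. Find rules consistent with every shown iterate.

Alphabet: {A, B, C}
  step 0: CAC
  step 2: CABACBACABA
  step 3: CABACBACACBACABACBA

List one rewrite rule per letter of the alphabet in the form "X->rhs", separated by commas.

  step 2 ⇒ step 3: CABACBACABA ⇒ CA·BA·C·BA·CA·C·BA·CA·BA·C·BA
    A ↦ BA
    B ↦ C
    C ↦ CA

A->BA, B->C, C->CA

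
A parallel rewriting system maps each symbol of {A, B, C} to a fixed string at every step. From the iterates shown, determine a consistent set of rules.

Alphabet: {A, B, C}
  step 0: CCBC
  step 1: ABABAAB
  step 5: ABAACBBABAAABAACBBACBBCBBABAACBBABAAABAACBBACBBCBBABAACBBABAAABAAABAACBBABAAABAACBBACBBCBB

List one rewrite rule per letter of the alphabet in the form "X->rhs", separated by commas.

A->CBB, B->A, C->AB

  step 0 ⇒ step 1: CCBC ⇒ AB·AB·A·AB
    B ↦ A
    C ↦ AB
    A ↦ CBB  (constrained at step 1)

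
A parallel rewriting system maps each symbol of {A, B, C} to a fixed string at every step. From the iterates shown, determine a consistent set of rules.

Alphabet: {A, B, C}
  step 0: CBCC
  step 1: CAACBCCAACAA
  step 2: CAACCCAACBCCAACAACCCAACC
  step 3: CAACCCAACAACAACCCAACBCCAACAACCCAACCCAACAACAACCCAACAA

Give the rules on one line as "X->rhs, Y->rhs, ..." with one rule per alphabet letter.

  step 2 ⇒ step 3: CAACCCAACBCCAACAACCCAACC ⇒ CAA·C·C·CAA·CAA·CAA·C·C·CAA·CBC·CAA·CAA·C·C·CAA·C·C·CAA·CAA·CAA·C·C·CAA·CAA
    A ↦ C
    B ↦ CBC
    C ↦ CAA

A->C, B->CBC, C->CAA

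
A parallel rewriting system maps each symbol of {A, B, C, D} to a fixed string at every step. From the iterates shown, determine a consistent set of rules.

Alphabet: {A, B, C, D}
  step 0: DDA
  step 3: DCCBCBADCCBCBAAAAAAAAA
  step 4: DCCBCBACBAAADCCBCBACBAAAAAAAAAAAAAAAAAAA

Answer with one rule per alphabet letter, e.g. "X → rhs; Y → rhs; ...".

  step 3 ⇒ step 4: DCCBCBADCCBCBAAAAAAAAA ⇒ DC·CB·CB·A·CB·A·AA·DC·CB·CB·A·CB·A·AA·AA·AA·AA·AA·AA·AA·AA·AA
    A ↦ AA
    B ↦ A
    C ↦ CB
    D ↦ DC

A->AA, B->A, C->CB, D->DC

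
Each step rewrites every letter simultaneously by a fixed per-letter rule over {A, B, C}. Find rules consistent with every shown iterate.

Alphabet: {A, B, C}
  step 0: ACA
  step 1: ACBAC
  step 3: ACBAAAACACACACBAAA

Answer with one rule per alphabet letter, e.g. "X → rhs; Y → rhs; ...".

A->AC, B->AAA, C->B

  step 0 ⇒ step 1: ACA ⇒ AC·B·AC
    A ↦ AC
    C ↦ B
    B ↦ AAA  (constrained at step 1)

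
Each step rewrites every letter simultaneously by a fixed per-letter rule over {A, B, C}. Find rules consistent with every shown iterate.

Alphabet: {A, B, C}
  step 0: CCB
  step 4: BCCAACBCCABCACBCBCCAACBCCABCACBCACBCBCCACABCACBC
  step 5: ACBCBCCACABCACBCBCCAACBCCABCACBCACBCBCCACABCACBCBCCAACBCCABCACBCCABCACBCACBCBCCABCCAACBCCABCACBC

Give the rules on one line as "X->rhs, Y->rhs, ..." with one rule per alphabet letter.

  step 4 ⇒ step 5: BCCAACBCCABCACBCBCCAACBCCABCACBCACBCBCCACABCACBC ⇒ AC·BC·BC·CA·CA·BC·AC·BC·BC·CA·AC·BC·CA·BC·AC·BC·AC·BC·BC·CA·CA·BC·AC·BC·BC·CA·AC·BC·CA·BC·AC·BC·CA·BC·AC·BC·AC·BC·BC·CA·BC·CA·AC·BC·CA·BC·AC·BC
    A ↦ CA
    B ↦ AC
    C ↦ BC

A->CA, B->AC, C->BC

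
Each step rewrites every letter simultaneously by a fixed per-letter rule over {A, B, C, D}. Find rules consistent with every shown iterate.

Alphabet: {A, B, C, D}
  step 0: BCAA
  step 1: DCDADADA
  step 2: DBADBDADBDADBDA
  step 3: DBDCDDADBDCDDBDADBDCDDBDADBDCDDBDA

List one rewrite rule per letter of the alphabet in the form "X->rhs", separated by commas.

A->DA, B->DCD, C->A, D->DB

  step 2 ⇒ step 3: DBADBDADBDADBDA ⇒ DB·DCD·DA·DB·DCD·DB·DA·DB·DCD·DB·DA·DB·DCD·DB·DA
    A ↦ DA
    B ↦ DCD
    D ↦ DB
  step 0 ⇒ step 1: BCAA ⇒ DCD·A·DA·DA
    C ↦ A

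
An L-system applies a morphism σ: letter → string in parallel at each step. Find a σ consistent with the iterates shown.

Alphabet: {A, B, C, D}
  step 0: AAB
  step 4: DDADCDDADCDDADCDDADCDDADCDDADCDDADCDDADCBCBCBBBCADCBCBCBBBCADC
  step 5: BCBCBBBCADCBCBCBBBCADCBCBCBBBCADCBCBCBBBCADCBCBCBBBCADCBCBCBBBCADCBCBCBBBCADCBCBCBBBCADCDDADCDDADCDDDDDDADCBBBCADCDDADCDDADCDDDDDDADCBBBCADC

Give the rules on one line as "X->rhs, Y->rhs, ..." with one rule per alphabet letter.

A->BB, B->DD, C->ADC, D->BC

  step 4 ⇒ step 5: DDADCDDADCDDADCDDADCDDADCDDADCDDADCDDADCBCBCBBBCADCBCBCBBBCADC ⇒ BC·BC·BB·BC·ADC·BC·BC·BB·BC·ADC·BC·BC·BB·BC·ADC·BC·BC·BB·BC·ADC·BC·BC·BB·BC·ADC·BC·BC·BB·BC·ADC·BC·BC·BB·BC·ADC·BC·BC·BB·BC·ADC·DD·ADC·DD·ADC·DD·DD·DD·ADC·BB·BC·ADC·DD·ADC·DD·ADC·DD·DD·DD·ADC·BB·BC·ADC
    A ↦ BB
    B ↦ DD
    C ↦ ADC
    D ↦ BC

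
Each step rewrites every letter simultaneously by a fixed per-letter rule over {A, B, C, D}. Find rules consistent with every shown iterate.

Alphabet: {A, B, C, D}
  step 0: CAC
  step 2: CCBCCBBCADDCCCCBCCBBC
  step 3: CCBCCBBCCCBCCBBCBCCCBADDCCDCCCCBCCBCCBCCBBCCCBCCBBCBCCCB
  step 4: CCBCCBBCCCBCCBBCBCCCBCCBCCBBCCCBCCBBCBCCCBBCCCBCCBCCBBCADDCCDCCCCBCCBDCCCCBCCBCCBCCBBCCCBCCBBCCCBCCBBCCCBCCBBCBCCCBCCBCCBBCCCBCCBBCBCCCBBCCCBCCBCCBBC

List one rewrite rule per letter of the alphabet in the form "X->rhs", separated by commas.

  step 3 ⇒ step 4: CCBCCBBCCCBCCBBCBCCCBADDCCDCCCCBCCBCCBCCBBCCCBCCBBCBCCCB ⇒ CCB·CCB·BC·CCB·CCB·BC·BC·CCB·CCB·CCB·BC·CCB·CCB·BC·BC·CCB·BC·CCB·CCB·CCB·BC·AD·DCC·DCC·CCB·CCB·DCC·CCB·CCB·CCB·CCB·BC·CCB·CCB·BC·CCB·CCB·BC·CCB·CCB·BC·BC·CCB·CCB·CCB·BC·CCB·CCB·BC·BC·CCB·BC·CCB·CCB·CCB·BC
    A ↦ AD
    B ↦ BC
    C ↦ CCB
    D ↦ DCC

A->AD, B->BC, C->CCB, D->DCC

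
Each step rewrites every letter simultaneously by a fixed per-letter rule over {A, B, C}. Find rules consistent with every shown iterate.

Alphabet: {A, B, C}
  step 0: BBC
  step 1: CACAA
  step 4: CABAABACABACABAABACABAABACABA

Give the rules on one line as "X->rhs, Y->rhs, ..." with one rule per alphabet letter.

A->BA, B->CA, C->A

  step 0 ⇒ step 1: BBC ⇒ CA·CA·A
    B ↦ CA
    C ↦ A
    A ↦ BA  (constrained at step 1)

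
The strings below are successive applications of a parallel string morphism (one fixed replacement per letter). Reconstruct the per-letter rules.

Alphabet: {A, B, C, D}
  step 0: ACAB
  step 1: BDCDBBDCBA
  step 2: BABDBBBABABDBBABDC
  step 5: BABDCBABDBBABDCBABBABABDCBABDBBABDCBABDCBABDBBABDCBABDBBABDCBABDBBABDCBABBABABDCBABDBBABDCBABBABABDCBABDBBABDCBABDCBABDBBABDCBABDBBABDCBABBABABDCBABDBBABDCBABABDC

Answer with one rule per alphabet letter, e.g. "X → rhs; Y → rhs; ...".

  step 1 ⇒ step 2: BDCDBBDCBA ⇒ BA·B·DB·B·BA·BA·B·DB·BA·BDC
    A ↦ BDC
    B ↦ BA
    C ↦ DB
    D ↦ B

A->BDC, B->BA, C->DB, D->B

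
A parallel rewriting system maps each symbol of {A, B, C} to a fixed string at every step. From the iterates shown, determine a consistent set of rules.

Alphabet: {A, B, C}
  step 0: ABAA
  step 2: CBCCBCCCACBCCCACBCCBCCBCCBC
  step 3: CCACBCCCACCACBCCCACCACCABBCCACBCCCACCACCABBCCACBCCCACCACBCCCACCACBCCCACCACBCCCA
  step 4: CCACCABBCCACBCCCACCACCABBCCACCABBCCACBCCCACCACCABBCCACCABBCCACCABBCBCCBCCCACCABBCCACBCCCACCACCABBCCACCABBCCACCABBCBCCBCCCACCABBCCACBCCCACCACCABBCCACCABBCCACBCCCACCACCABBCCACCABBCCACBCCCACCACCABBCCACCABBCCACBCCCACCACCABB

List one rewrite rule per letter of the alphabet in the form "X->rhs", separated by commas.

A->BB, B->CBC, C->CCA

  step 3 ⇒ step 4: CCACBCCCACCACBCCCACCACCABBCCACBCCCACCACCABBCCACBCCCACCACBCCCACCACBCCCACCACBCCCA ⇒ CCA·CCA·BB·CCA·CBC·CCA·CCA·CCA·BB·CCA·CCA·BB·CCA·CBC·CCA·CCA·CCA·BB·CCA·CCA·BB·CCA·CCA·BB·CBC·CBC·CCA·CCA·BB·CCA·CBC·CCA·CCA·CCA·BB·CCA·CCA·BB·CCA·CCA·BB·CBC·CBC·CCA·CCA·BB·CCA·CBC·CCA·CCA·CCA·BB·CCA·CCA·BB·CCA·CBC·CCA·CCA·CCA·BB·CCA·CCA·BB·CCA·CBC·CCA·CCA·CCA·BB·CCA·CCA·BB·CCA·CBC·CCA·CCA·CCA·BB
    A ↦ BB
    B ↦ CBC
    C ↦ CCA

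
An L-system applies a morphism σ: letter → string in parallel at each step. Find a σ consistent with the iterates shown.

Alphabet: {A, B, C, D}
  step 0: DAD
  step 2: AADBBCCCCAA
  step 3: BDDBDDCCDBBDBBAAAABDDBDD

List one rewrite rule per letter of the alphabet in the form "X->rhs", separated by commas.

A->BDD, B->DBB, C->A, D->CC

  step 2 ⇒ step 3: AADBBCCCCAA ⇒ BDD·BDD·CC·DBB·DBB·A·A·A·A·BDD·BDD
    A ↦ BDD
    B ↦ DBB
    C ↦ A
    D ↦ CC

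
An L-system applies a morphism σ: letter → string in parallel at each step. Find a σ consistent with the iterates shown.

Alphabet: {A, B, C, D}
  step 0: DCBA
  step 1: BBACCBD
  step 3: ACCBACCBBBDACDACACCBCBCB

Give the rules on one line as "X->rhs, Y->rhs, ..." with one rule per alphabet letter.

  step 0 ⇒ step 1: DCBA ⇒ BB·AC·CB·D
    A ↦ D
    B ↦ CB
    C ↦ AC
    D ↦ BB

A->D, B->CB, C->AC, D->BB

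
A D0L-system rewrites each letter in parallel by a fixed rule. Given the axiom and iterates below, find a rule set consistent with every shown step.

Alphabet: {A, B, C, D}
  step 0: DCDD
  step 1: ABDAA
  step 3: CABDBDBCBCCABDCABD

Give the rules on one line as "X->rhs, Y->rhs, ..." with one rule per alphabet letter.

  step 0 ⇒ step 1: DCDD ⇒ A·BD·A·A
    C ↦ BD
    D ↦ A
    A ↦ BC  (constrained at step 1)
    B ↦ CA  (constrained at step 1)

A->BC, B->CA, C->BD, D->A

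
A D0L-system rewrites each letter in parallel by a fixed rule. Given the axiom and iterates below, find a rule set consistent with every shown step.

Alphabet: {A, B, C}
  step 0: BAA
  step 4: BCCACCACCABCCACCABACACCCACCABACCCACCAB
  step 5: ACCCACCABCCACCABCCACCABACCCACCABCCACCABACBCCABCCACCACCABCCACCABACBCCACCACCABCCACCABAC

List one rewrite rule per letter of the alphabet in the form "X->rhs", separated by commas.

  step 4 ⇒ step 5: BCCACCACCABCCACCABACACCCACCABACCCACCAB ⇒ AC·CCA·CCA·B·CCA·CCA·B·CCA·CCA·B·AC·CCA·CCA·B·CCA·CCA·B·AC·B·CCA·B·CCA·CCA·CCA·B·CCA·CCA·B·AC·B·CCA·CCA·CCA·B·CCA·CCA·B·AC
    A ↦ B
    B ↦ AC
    C ↦ CCA

A->B, B->AC, C->CCA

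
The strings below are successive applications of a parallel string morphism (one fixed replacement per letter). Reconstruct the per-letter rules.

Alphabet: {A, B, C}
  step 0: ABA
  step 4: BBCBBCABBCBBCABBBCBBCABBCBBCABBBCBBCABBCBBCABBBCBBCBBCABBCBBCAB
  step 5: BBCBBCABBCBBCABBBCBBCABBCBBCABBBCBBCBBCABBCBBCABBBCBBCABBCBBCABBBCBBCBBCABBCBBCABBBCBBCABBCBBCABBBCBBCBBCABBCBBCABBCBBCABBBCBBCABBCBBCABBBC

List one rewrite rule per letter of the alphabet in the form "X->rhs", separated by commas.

A->B, B->BBC, C->A

  step 4 ⇒ step 5: BBCBBCABBCBBCABBBCBBCABBCBBCABBBCBBCABBCBBCABBBCBBCBBCABBCBBCAB ⇒ BBC·BBC·A·BBC·BBC·A·B·BBC·BBC·A·BBC·BBC·A·B·BBC·BBC·BBC·A·BBC·BBC·A·B·BBC·BBC·A·BBC·BBC·A·B·BBC·BBC·BBC·A·BBC·BBC·A·B·BBC·BBC·A·BBC·BBC·A·B·BBC·BBC·BBC·A·BBC·BBC·A·BBC·BBC·A·B·BBC·BBC·A·BBC·BBC·A·B·BBC
    A ↦ B
    B ↦ BBC
    C ↦ A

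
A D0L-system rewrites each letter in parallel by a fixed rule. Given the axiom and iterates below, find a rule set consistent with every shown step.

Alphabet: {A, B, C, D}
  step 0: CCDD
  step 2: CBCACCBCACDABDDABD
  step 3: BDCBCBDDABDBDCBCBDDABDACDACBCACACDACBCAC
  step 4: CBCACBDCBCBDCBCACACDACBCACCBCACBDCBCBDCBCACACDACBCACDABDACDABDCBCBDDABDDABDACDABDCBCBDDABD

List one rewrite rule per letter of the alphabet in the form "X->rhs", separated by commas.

A->DA, B->CBC, C->BD, D->AC

  step 3 ⇒ step 4: BDCBCBDDABDBDCBCBDDABDACDACBCACACDACBCAC ⇒ CBC·AC·BD·CBC·BD·CBC·AC·AC·DA·CBC·AC·CBC·AC·BD·CBC·BD·CBC·AC·AC·DA·CBC·AC·DA·BD·AC·DA·BD·CBC·BD·DA·BD·DA·BD·AC·DA·BD·CBC·BD·DA·BD
    A ↦ DA
    B ↦ CBC
    C ↦ BD
    D ↦ AC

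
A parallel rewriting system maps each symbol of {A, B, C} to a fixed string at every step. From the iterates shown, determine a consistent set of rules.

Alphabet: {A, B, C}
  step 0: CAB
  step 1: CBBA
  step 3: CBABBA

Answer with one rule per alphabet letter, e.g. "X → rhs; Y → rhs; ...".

A->B, B->A, C->CB

  step 0 ⇒ step 1: CAB ⇒ CB·B·A
    A ↦ B
    B ↦ A
    C ↦ CB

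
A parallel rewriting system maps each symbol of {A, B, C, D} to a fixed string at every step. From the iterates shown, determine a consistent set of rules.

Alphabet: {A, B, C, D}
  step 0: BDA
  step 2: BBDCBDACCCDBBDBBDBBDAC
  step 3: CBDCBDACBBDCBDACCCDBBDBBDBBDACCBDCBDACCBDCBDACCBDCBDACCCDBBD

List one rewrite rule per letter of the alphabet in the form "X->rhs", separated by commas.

A->CCD, B->CBD, C->BBD, D->AC

  step 2 ⇒ step 3: BBDCBDACCCDBBDBBDBBDAC ⇒ CBD·CBD·AC·BBD·CBD·AC·CCD·BBD·BBD·BBD·AC·CBD·CBD·AC·CBD·CBD·AC·CBD·CBD·AC·CCD·BBD
    A ↦ CCD
    B ↦ CBD
    C ↦ BBD
    D ↦ AC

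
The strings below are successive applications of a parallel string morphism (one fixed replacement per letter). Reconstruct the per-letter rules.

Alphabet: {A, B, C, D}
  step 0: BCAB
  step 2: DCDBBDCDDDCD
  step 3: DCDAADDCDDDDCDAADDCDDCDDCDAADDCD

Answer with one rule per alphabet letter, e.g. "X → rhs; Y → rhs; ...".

  step 2 ⇒ step 3: DCDBBDCDDDCD ⇒ DCD·AAD·DCD·D·D·DCD·AAD·DCD·DCD·DCD·AAD·DCD
    B ↦ D
    C ↦ AAD
    D ↦ DCD
    A ↦ B  (constrained at step 0)

A->B, B->D, C->AAD, D->DCD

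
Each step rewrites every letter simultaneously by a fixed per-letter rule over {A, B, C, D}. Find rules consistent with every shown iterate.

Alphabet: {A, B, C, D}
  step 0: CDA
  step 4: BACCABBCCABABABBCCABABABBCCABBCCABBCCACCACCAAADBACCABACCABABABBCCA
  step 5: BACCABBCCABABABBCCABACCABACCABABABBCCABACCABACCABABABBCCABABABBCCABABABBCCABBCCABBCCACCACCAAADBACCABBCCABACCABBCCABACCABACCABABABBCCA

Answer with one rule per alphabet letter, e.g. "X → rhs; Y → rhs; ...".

  step 4 ⇒ step 5: BACCABBCCABABABBCCABABABBCCABBCCABBCCACCACCAAADBACCABACCABABABBCCA ⇒ BA·CCA·B·B·CCA·BA·BA·B·B·CCA·BA·CCA·BA·CCA·BA·BA·B·B·CCA·BA·CCA·BA·CCA·BA·BA·B·B·CCA·BA·BA·B·B·CCA·BA·BA·B·B·CCA·B·B·CCA·B·B·CCA·CCA·CCA·AAD·BA·CCA·B·B·CCA·BA·CCA·B·B·CCA·BA·CCA·BA·CCA·BA·BA·B·B·CCA
    A ↦ CCA
    B ↦ BA
    C ↦ B
    D ↦ AAD

A->CCA, B->BA, C->B, D->AAD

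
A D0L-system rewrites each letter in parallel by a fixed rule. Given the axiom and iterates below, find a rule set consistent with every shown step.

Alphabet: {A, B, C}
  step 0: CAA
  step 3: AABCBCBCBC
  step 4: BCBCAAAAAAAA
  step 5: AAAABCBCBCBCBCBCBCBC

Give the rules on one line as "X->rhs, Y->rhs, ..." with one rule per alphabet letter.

  step 4 ⇒ step 5: BCBCAAAAAAAA ⇒ A·A·A·A·BC·BC·BC·BC·BC·BC·BC·BC
    A ↦ BC
    B ↦ A
    C ↦ A

A->BC, B->A, C->A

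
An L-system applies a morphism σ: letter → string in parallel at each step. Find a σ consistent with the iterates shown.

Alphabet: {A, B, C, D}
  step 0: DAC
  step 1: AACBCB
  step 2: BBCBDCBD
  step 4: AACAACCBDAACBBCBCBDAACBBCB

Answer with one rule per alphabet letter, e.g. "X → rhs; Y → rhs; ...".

  step 1 ⇒ step 2: AACBCB ⇒ B·B·CB·D·CB·D
    A ↦ B
    B ↦ D
    C ↦ CB
  step 0 ⇒ step 1: DAC ⇒ AAC·B·CB
    D ↦ AAC

A->B, B->D, C->CB, D->AAC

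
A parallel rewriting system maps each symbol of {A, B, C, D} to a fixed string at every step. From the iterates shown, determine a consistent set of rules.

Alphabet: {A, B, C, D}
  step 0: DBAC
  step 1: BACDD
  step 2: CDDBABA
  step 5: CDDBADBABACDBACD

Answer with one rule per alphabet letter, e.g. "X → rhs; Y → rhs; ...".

  step 1 ⇒ step 2: BACDD ⇒ C·D·D·BA·BA
    A ↦ D
    B ↦ C
    C ↦ D
    D ↦ BA

A->D, B->C, C->D, D->BA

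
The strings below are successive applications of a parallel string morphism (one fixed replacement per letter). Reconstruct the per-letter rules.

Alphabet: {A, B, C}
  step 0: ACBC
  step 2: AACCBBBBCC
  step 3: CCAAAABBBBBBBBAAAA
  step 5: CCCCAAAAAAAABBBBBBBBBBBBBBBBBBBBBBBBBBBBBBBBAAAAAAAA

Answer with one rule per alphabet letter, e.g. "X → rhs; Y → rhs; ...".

A->C, B->BB, C->AA

  step 2 ⇒ step 3: AACCBBBBCC ⇒ C·C·AA·AA·BB·BB·BB·BB·AA·AA
    A ↦ C
    B ↦ BB
    C ↦ AA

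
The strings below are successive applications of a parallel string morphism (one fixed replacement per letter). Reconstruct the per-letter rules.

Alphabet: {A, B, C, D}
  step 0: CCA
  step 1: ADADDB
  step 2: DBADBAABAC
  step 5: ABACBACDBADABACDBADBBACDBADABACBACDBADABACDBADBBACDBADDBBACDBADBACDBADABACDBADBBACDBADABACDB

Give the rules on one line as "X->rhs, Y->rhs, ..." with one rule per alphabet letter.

A->DB, B->BAC, C->AD, D->A

  step 1 ⇒ step 2: ADADDB ⇒ DB·A·DB·A·A·BAC
    A ↦ DB
    B ↦ BAC
    D ↦ A
  step 0 ⇒ step 1: CCA ⇒ AD·AD·DB
    C ↦ AD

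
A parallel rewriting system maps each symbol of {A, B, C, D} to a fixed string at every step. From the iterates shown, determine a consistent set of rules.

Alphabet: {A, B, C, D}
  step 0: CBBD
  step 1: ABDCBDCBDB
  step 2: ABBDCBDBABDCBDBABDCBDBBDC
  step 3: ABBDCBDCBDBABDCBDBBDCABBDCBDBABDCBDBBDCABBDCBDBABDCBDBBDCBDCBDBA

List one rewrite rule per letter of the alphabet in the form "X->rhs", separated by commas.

  step 2 ⇒ step 3: ABBDCBDBABDCBDBABDCBDBBDC ⇒ AB·BDC·BDC·BDB·A·BDC·BDB·BDC·AB·BDC·BDB·A·BDC·BDB·BDC·AB·BDC·BDB·A·BDC·BDB·BDC·BDC·BDB·A
    A ↦ AB
    B ↦ BDC
    C ↦ A
    D ↦ BDB

A->AB, B->BDC, C->A, D->BDB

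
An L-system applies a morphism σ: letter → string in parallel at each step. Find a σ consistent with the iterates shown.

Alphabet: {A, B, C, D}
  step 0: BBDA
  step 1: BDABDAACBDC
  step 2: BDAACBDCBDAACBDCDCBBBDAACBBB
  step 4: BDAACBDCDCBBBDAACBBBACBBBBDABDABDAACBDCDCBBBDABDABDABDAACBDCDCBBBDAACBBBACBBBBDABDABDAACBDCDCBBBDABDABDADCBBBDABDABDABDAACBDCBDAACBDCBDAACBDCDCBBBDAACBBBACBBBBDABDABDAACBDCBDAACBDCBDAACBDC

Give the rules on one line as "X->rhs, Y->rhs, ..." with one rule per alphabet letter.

A->DC, B->BDA, C->BB, D->ACB

  step 1 ⇒ step 2: BDABDAACBDC ⇒ BDA·ACB·DC·BDA·ACB·DC·DC·BB·BDA·ACB·BB
    A ↦ DC
    B ↦ BDA
    C ↦ BB
    D ↦ ACB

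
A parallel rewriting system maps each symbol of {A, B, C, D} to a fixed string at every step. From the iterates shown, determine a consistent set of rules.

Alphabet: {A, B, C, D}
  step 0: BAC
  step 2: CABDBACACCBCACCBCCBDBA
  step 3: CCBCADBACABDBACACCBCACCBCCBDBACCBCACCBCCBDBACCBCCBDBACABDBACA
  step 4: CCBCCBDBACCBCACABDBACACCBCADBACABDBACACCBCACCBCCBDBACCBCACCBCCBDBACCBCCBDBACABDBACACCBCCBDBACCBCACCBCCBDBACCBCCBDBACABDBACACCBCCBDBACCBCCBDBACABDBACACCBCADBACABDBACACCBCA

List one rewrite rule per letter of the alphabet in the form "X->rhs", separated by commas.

A->CA, B->DBA, C->CCB, D->CAB

  step 3 ⇒ step 4: CCBCADBACABDBACACCBCACCBCCBDBACCBCACCBCCBDBACCBCCBDBACABDBACA ⇒ CCB·CCB·DBA·CCB·CA·CAB·DBA·CA·CCB·CA·DBA·CAB·DBA·CA·CCB·CA·CCB·CCB·DBA·CCB·CA·CCB·CCB·DBA·CCB·CCB·DBA·CAB·DBA·CA·CCB·CCB·DBA·CCB·CA·CCB·CCB·DBA·CCB·CCB·DBA·CAB·DBA·CA·CCB·CCB·DBA·CCB·CCB·DBA·CAB·DBA·CA·CCB·CA·DBA·CAB·DBA·CA·CCB·CA
    A ↦ CA
    B ↦ DBA
    C ↦ CCB
    D ↦ CAB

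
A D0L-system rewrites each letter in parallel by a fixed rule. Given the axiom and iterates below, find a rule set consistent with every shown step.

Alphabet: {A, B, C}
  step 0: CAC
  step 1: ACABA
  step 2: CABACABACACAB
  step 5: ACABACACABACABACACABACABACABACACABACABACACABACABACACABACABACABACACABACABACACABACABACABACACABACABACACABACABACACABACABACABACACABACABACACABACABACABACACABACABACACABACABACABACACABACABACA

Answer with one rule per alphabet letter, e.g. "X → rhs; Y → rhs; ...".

A->CAB, B->ACA, C->A

  step 1 ⇒ step 2: ACABA ⇒ CAB·A·CAB·ACA·CAB
    A ↦ CAB
    B ↦ ACA
    C ↦ A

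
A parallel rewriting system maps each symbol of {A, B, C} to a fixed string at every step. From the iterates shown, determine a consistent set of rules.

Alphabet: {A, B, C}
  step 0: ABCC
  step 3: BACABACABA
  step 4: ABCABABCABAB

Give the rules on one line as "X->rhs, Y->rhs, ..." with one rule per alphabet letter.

A->B, B->A, C->CA

  step 3 ⇒ step 4: BACABACABA ⇒ A·B·CA·B·A·B·CA·B·A·B
    A ↦ B
    B ↦ A
    C ↦ CA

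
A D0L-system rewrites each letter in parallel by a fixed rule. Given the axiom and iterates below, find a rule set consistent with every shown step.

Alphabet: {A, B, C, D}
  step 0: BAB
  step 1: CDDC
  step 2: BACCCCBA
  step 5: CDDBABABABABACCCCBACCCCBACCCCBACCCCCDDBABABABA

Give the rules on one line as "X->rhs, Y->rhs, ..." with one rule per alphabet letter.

  step 1 ⇒ step 2: CDDC ⇒ BA·CC·CC·BA
    C ↦ BA
    D ↦ CC
  step 0 ⇒ step 1: BAB ⇒ C·DD·C
    A ↦ DD
  step 0 ⇒ step 1: BAB ⇒ C·DD·C
    B ↦ C

A->DD, B->C, C->BA, D->CC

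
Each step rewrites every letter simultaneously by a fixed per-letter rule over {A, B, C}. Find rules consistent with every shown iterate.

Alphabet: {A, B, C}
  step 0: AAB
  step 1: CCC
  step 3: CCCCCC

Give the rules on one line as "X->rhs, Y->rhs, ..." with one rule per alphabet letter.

A->C, B->C, C->BA

  step 0 ⇒ step 1: AAB ⇒ C·C·C
    A ↦ C
    B ↦ C
    C ↦ BA  (constrained at step 1)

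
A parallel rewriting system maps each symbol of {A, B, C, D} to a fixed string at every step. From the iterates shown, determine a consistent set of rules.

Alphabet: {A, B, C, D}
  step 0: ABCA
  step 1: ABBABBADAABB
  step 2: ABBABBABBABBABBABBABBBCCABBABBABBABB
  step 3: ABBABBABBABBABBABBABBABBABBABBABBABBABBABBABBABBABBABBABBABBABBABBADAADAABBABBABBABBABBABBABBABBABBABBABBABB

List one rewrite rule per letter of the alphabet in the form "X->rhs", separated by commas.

A->ABB, B->ABB, C->ADA, D->BCC

  step 2 ⇒ step 3: ABBABBABBABBABBABBABBBCCABBABBABBABB ⇒ ABB·ABB·ABB·ABB·ABB·ABB·ABB·ABB·ABB·ABB·ABB·ABB·ABB·ABB·ABB·ABB·ABB·ABB·ABB·ABB·ABB·ABB·ADA·ADA·ABB·ABB·ABB·ABB·ABB·ABB·ABB·ABB·ABB·ABB·ABB·ABB
    A ↦ ABB
    B ↦ ABB
    C ↦ ADA
  step 1 ⇒ step 2: ABBABBADAABB ⇒ ABB·ABB·ABB·ABB·ABB·ABB·ABB·BCC·ABB·ABB·ABB·ABB
    D ↦ BCC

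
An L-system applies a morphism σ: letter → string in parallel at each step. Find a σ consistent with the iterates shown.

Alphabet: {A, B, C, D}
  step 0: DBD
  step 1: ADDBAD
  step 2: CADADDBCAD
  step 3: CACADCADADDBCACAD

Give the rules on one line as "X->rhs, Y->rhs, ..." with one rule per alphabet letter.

A->C, B->DB, C->CA, D->AD

  step 2 ⇒ step 3: CADADDBCAD ⇒ CA·C·AD·C·AD·AD·DB·CA·C·AD
    A ↦ C
    B ↦ DB
    C ↦ CA
    D ↦ AD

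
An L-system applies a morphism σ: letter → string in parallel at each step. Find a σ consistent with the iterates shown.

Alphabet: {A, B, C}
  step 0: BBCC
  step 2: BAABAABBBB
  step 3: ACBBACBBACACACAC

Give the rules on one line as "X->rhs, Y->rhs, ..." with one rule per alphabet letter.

A->B, B->AC, C->AA

  step 2 ⇒ step 3: BAABAABBBB ⇒ AC·B·B·AC·B·B·AC·AC·AC·AC
    A ↦ B
    B ↦ AC
    C ↦ AA  (constrained at step 0)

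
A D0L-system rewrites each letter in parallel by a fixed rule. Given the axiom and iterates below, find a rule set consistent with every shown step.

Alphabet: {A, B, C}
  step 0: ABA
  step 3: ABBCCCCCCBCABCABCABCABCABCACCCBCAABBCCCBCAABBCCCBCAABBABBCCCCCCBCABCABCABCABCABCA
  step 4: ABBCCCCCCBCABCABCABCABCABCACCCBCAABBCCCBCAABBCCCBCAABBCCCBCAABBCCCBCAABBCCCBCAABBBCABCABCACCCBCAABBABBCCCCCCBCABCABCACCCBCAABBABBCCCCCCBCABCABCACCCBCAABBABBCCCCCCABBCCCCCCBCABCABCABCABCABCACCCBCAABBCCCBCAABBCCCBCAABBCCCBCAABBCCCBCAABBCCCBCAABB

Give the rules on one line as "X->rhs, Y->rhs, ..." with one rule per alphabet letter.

  step 3 ⇒ step 4: ABBCCCCCCBCABCABCABCABCABCACCCBCAABBCCCBCAABBCCCBCAABBABBCCCCCCBCABCABCABCABCABCA ⇒ ABB·CCC·CCC·BCA·BCA·BCA·BCA·BCA·BCA·CCC·BCA·ABB·CCC·BCA·ABB·CCC·BCA·ABB·CCC·BCA·ABB·CCC·BCA·ABB·CCC·BCA·ABB·BCA·BCA·BCA·CCC·BCA·ABB·ABB·CCC·CCC·BCA·BCA·BCA·CCC·BCA·ABB·ABB·CCC·CCC·BCA·BCA·BCA·CCC·BCA·ABB·ABB·CCC·CCC·ABB·CCC·CCC·BCA·BCA·BCA·BCA·BCA·BCA·CCC·BCA·ABB·CCC·BCA·ABB·CCC·BCA·ABB·CCC·BCA·ABB·CCC·BCA·ABB·CCC·BCA·ABB
    A ↦ ABB
    B ↦ CCC
    C ↦ BCA

A->ABB, B->CCC, C->BCA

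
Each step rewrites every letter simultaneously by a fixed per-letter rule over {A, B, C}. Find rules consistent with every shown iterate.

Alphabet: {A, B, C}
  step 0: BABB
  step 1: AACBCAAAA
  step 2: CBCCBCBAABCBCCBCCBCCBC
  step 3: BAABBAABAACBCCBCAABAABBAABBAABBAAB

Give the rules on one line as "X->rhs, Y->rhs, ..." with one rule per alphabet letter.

A->CBC, B->AA, C->B

  step 2 ⇒ step 3: CBCCBCBAABCBCCBCCBCCBC ⇒ B·AA·B·B·AA·B·AA·CBC·CBC·AA·B·AA·B·B·AA·B·B·AA·B·B·AA·B
    A ↦ CBC
    B ↦ AA
    C ↦ B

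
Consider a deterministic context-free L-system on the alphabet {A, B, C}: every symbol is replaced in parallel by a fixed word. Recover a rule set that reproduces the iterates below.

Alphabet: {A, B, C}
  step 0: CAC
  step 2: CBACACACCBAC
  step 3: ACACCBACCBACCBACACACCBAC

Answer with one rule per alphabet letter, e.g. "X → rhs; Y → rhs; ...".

  step 2 ⇒ step 3: CBACACACCBAC ⇒ AC·AC·CB·AC·CB·AC·CB·AC·AC·AC·CB·AC
    A ↦ CB
    B ↦ AC
    C ↦ AC

A->CB, B->AC, C->AC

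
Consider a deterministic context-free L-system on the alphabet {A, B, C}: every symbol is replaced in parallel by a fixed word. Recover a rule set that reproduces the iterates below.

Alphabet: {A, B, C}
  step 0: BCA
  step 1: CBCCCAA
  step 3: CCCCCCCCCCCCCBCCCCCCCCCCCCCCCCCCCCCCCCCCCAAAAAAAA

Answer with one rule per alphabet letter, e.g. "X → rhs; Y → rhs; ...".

A->AA, B->CB, C->CCC

  step 0 ⇒ step 1: BCA ⇒ CB·CCC·AA
    A ↦ AA
    B ↦ CB
    C ↦ CCC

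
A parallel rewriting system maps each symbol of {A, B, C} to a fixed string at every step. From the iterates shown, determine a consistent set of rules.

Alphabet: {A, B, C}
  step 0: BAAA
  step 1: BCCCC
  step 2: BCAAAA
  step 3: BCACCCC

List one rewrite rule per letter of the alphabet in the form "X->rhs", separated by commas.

  step 2 ⇒ step 3: BCAAAA ⇒ BC·A·C·C·C·C
    A ↦ C
    B ↦ BC
    C ↦ A

A->C, B->BC, C->A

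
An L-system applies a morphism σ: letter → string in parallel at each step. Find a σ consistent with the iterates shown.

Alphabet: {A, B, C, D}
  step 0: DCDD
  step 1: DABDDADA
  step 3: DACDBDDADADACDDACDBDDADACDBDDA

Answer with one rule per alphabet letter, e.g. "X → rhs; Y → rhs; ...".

  step 0 ⇒ step 1: DCDD ⇒ DA·BD·DA·DA
    C ↦ BD
    D ↦ DA
    A ↦ CD  (constrained at step 1)
    B ↦ D  (constrained at step 1)

A->CD, B->D, C->BD, D->DA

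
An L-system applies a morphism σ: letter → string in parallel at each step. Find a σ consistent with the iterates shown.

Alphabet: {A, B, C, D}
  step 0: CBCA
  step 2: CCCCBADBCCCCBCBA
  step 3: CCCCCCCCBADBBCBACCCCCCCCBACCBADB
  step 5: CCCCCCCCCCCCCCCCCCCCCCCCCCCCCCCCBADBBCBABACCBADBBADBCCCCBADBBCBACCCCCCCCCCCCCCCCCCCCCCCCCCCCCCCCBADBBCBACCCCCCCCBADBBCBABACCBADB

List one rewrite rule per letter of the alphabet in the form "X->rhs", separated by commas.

  step 2 ⇒ step 3: CCCCBADBCCCCBCBA ⇒ CC·CC·CC·CC·BA·DB·BC·BA·CC·CC·CC·CC·BA·CC·BA·DB
    A ↦ DB
    B ↦ BA
    C ↦ CC
    D ↦ BC

A->DB, B->BA, C->CC, D->BC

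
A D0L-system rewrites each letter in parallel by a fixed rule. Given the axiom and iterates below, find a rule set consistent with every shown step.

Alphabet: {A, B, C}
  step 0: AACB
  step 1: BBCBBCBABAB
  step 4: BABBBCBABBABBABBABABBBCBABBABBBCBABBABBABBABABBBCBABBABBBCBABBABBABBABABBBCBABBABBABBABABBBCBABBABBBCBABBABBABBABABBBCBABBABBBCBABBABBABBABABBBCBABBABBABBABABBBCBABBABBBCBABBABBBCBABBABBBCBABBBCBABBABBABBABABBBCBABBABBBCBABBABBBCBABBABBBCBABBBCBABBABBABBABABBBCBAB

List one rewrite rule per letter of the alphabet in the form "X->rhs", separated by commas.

A->BBC, B->BAB, C->BA

  step 0 ⇒ step 1: AACB ⇒ BBC·BBC·BA·BAB
    A ↦ BBC
    B ↦ BAB
    C ↦ BA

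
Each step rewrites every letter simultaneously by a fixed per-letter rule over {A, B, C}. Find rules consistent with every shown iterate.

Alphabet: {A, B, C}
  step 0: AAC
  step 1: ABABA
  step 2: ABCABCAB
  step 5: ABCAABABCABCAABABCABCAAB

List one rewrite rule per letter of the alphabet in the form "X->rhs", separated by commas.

A->AB, B->C, C->A

  step 1 ⇒ step 2: ABABA ⇒ AB·C·AB·C·AB
    A ↦ AB
    B ↦ C
  step 0 ⇒ step 1: AAC ⇒ AB·AB·A
    C ↦ A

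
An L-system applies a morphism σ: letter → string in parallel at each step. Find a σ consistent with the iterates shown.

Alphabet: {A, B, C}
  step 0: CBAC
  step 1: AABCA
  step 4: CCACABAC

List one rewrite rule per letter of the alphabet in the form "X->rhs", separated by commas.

  step 0 ⇒ step 1: CBAC ⇒ A·AB·C·A
    A ↦ C
    B ↦ AB
    C ↦ A

A->C, B->AB, C->A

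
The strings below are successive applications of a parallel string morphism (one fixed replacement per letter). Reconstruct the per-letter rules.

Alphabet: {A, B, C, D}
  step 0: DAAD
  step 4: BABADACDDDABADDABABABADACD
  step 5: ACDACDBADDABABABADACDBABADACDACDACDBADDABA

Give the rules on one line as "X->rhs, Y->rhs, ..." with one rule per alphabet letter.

A->D, B->AC, C->DA, D->BA

  step 4 ⇒ step 5: BABADACDDDABADDABABABADACD ⇒ AC·D·AC·D·BA·D·DA·BA·BA·BA·D·AC·D·BA·BA·D·AC·D·AC·D·AC·D·BA·D·DA·BA
    A ↦ D
    B ↦ AC
    C ↦ DA
    D ↦ BA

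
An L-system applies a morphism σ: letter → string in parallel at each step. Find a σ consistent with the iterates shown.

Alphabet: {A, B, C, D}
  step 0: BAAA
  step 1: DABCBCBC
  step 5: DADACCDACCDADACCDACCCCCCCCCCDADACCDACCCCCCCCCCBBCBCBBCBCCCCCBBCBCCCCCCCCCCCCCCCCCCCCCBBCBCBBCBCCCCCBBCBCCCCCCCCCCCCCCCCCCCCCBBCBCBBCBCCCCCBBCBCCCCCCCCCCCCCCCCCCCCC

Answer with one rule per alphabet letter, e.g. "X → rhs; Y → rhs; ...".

A->BC, B->DA, C->CC, D->BBC

  step 0 ⇒ step 1: BAAA ⇒ DA·BC·BC·BC
    A ↦ BC
    B ↦ DA
    C ↦ CC  (constrained at step 1)
    D ↦ BBC  (constrained at step 1)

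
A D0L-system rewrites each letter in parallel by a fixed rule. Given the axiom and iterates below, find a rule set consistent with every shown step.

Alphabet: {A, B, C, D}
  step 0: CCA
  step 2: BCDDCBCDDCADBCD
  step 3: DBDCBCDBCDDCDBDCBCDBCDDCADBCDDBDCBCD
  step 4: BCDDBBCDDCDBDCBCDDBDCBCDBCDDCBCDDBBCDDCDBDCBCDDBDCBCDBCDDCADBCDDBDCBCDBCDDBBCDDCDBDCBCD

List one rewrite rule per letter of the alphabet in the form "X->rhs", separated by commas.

  step 3 ⇒ step 4: DBDCBCDBCDDCDBDCBCDBCDDCADBCDDBDCBCD ⇒ BCD·DB·BCD·DC·DB·DC·BCD·DB·DC·BCD·BCD·DC·BCD·DB·BCD·DC·DB·DC·BCD·DB·DC·BCD·BCD·DC·AD·BCD·DB·DC·BCD·BCD·DB·BCD·DC·DB·DC·BCD
    A ↦ AD
    B ↦ DB
    C ↦ DC
    D ↦ BCD

A->AD, B->DB, C->DC, D->BCD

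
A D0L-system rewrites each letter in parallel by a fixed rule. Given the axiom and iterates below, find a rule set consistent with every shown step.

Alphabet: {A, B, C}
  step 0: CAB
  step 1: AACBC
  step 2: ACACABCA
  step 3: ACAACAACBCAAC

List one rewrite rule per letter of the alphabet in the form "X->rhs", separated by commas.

A->AC, B->BC, C->A

  step 2 ⇒ step 3: ACACABCA ⇒ AC·A·AC·A·AC·BC·A·AC
    A ↦ AC
    B ↦ BC
    C ↦ A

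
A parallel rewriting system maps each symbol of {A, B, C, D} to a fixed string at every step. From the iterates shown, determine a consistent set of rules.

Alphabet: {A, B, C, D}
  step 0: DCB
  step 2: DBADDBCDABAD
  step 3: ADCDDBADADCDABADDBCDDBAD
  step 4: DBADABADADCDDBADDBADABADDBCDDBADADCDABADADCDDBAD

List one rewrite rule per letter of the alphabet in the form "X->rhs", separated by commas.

A->DB, B->CD, C->AB, D->AD

  step 3 ⇒ step 4: ADCDDBADADCDABADDBCDDBAD ⇒ DB·AD·AB·AD·AD·CD·DB·AD·DB·AD·AB·AD·DB·CD·DB·AD·AD·CD·AB·AD·AD·CD·DB·AD
    A ↦ DB
    B ↦ CD
    C ↦ AB
    D ↦ AD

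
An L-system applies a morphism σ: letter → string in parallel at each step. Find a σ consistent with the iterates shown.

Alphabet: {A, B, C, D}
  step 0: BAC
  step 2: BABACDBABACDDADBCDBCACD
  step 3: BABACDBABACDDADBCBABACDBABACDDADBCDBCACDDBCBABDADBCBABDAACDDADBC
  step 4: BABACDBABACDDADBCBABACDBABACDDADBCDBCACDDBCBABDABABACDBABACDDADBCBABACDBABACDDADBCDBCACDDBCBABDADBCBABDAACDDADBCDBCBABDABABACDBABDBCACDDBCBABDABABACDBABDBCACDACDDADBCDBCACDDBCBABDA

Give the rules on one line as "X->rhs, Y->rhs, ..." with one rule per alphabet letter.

  step 3 ⇒ step 4: BABACDBABACDDADBCBABACDBABACDDADBCDBCACDDBCBABDADBCBABDAACDDADBC ⇒ BAB·ACD·BAB·ACD·DA·DBC·BAB·ACD·BAB·ACD·DA·DBC·DBC·ACD·DBC·BAB·DA·BAB·ACD·BAB·ACD·DA·DBC·BAB·ACD·BAB·ACD·DA·DBC·DBC·ACD·DBC·BAB·DA·DBC·BAB·DA·ACD·DA·DBC·DBC·BAB·DA·BAB·ACD·BAB·DBC·ACD·DBC·BAB·DA·BAB·ACD·BAB·DBC·ACD·ACD·DA·DBC·DBC·ACD·DBC·BAB·DA
    A ↦ ACD
    B ↦ BAB
    C ↦ DA
    D ↦ DBC

A->ACD, B->BAB, C->DA, D->DBC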